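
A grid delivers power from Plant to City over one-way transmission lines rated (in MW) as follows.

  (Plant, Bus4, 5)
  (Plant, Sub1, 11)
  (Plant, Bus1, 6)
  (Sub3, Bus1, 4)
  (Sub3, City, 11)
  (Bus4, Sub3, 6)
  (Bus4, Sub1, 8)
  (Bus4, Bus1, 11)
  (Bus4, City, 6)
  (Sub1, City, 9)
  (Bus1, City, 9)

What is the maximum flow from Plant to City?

20

Augment Plant→Bus4→City: bottleneck 5, flow now 5.
Augment Plant→Sub1→City: bottleneck 9, flow now 14.
Augment Plant→Bus1→City: bottleneck 6, flow now 20.
No augmenting path remains; maximum flow = 20.
In the residual graph, reachable from Plant: {Plant, Sub1}.
Min-cut edges: Plant→Bus4 (5), Plant→Bus1 (6), Sub1→City (9); capacity 5 + 6 + 9 = 20.
This cut is saturated, so no flow can exceed 20.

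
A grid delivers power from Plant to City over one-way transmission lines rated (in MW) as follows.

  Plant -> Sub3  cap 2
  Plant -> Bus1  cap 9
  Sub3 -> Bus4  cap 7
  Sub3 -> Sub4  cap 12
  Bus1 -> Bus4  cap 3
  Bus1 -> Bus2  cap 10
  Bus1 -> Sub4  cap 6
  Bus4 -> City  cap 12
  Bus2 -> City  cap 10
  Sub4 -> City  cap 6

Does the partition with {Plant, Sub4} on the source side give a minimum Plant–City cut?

No — its capacity is 17, but the minimum cut has capacity 11.

Given cut capacity: 2 + 9 + 6 = 17.
Augment Plant→Sub3→Bus4→City: bottleneck 2, flow now 2.
Augment Plant→Bus1→Bus4→City: bottleneck 3, flow now 5.
Augment Plant→Bus1→Bus2→City: bottleneck 6, flow now 11.
No augmenting path remains; maximum flow = 11.
In the residual graph, reachable from Plant: {Plant}.
Min-cut edges: Plant→Sub3 (2), Plant→Bus1 (9); capacity 2 + 9 = 11.
Cut capacity 17 exceeds the max flow 11, so it is not minimum.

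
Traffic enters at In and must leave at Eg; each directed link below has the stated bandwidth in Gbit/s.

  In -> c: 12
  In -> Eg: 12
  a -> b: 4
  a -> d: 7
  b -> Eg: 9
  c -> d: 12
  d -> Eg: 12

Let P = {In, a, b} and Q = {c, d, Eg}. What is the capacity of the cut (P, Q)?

Edges leaving {In, a, b}: In→c (12), In→Eg (12), a→d (7), b→Eg (9).
Cut capacity = 12 + 12 + 7 + 9 = 40.

40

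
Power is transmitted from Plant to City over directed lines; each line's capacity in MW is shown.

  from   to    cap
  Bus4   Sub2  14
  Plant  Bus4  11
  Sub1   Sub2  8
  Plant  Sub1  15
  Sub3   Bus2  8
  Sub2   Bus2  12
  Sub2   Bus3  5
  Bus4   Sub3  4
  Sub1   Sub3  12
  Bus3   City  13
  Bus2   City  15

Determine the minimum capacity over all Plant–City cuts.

Augment Plant→Bus4→Sub3→Bus2→City: bottleneck 4, flow now 4.
Augment Plant→Bus4→Sub2→Bus3→City: bottleneck 5, flow now 9.
Augment Plant→Bus4→Sub2→Bus2→City: bottleneck 2, flow now 11.
Augment Plant→Sub1→Sub3→Bus2→City: bottleneck 4, flow now 15.
Augment Plant→Sub1→Sub2→Bus2→City: bottleneck 5, flow now 20.
No augmenting path remains; maximum flow = 20.
By max-flow min-cut, the minimum cut capacity equals the max flow.
In the residual graph, reachable from Plant: {Plant, Bus4, Sub1, Sub3, Sub2, Bus2}.
Min-cut edges: Sub2→Bus3 (5), Bus2→City (15); capacity 5 + 15 = 20.

20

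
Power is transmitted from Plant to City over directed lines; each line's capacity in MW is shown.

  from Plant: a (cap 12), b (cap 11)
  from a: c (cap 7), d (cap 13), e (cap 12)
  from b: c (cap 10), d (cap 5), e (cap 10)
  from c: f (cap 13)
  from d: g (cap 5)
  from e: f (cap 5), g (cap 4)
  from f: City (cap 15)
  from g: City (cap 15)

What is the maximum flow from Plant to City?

23

Augment Plant→a→c→f→City: bottleneck 7, flow now 7.
Augment Plant→a→d→g→City: bottleneck 5, flow now 12.
Augment Plant→b→c→f→City: bottleneck 6, flow now 18.
Augment Plant→b→e→f→City: bottleneck 2, flow now 20.
Augment Plant→b→e→g→City: bottleneck 3, flow now 23.
No augmenting path remains; maximum flow = 23.
In the residual graph, reachable from Plant: {Plant}.
Min-cut edges: Plant→a (12), Plant→b (11); capacity 12 + 11 = 23.
This cut is saturated, so no flow can exceed 23.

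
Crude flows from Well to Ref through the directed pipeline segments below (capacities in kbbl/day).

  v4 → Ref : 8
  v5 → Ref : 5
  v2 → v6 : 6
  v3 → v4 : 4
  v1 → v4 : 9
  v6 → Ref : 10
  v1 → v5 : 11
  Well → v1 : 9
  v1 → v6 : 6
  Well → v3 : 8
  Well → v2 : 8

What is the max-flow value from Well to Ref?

Augment Well→v1→v4→Ref: bottleneck 8, flow now 8.
Augment Well→v1→v5→Ref: bottleneck 1, flow now 9.
Augment Well→v2→v6→Ref: bottleneck 6, flow now 15.
Augment Well→v3→v4→v1→v5→Ref: bottleneck 4, flow now 19. (uses reverse residual edge)
No augmenting path remains; maximum flow = 19.
In the residual graph, reachable from Well: {Well, v2, v3}.
Min-cut edges: Well→v1 (9), v2→v6 (6), v3→v4 (4); capacity 9 + 6 + 4 = 19.
This cut is saturated, so no flow can exceed 19.

19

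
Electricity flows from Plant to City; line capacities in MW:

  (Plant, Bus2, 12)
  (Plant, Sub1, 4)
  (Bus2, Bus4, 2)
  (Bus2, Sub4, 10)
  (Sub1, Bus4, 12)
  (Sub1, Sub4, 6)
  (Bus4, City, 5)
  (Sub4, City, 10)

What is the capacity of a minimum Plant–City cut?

15

Augment Plant→Bus2→Bus4→City: bottleneck 2, flow now 2.
Augment Plant→Bus2→Sub4→City: bottleneck 10, flow now 12.
Augment Plant→Sub1→Bus4→City: bottleneck 3, flow now 15.
No augmenting path remains; maximum flow = 15.
By max-flow min-cut, the minimum cut capacity equals the max flow.
In the residual graph, reachable from Plant: {Plant, Bus2, Sub1, Bus4, Sub4}.
Min-cut edges: Bus4→City (5), Sub4→City (10); capacity 5 + 10 = 15.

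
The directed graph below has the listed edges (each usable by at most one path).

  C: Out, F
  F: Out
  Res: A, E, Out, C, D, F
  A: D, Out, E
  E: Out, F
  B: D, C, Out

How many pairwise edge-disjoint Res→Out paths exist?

5

Assign every edge capacity 1; by Menger, the answer equals the max flow.
Path Res→Out (+1); total 1.
Path Res→A→Out (+1); total 2.
Path Res→C→Out (+1); total 3.
Path Res→E→Out (+1); total 4.
Path Res→F→Out (+1); total 5.
No residual Res→Out path; max flow = 5.
Certifying cut of size 5: {Res→A, Res→C, Res→E, Res→F, Res→Out}.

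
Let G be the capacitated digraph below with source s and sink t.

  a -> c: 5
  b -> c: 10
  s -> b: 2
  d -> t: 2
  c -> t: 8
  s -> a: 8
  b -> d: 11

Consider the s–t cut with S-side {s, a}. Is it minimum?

Yes — it is a minimum cut (capacity 7).

Given cut capacity: 2 + 5 = 7.
Augment s→a→c→t: bottleneck 5, flow now 5.
Augment s→b→c→t: bottleneck 2, flow now 7.
No augmenting path remains; maximum flow = 7.
Cut capacity 7 equals the max flow, so it is a minimum cut.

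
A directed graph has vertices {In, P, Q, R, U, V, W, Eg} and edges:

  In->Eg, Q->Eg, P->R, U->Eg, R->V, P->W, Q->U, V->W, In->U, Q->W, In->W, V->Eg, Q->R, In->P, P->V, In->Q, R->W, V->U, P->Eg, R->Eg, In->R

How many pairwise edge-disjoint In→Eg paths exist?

Assign every edge capacity 1; by Menger, the answer equals the max flow.
Path In→Eg (+1); total 1.
Path In→P→Eg (+1); total 2.
Path In→Q→Eg (+1); total 3.
Path In→R→Eg (+1); total 4.
Path In→U→Eg (+1); total 5.
No residual In→Eg path; max flow = 5.
Certifying cut of size 5: {In→Eg, In→P, In→Q, In→R, In→U}.

5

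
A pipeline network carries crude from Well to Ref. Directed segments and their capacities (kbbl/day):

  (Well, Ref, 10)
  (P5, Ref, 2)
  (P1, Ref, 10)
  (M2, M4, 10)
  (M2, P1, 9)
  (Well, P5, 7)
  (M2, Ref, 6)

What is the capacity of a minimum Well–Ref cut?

Augment Well→Ref: bottleneck 10, flow now 10.
Augment Well→P5→Ref: bottleneck 2, flow now 12.
No augmenting path remains; maximum flow = 12.
By max-flow min-cut, the minimum cut capacity equals the max flow.
In the residual graph, reachable from Well: {Well, P5}.
Min-cut edges: Well→Ref (10), P5→Ref (2); capacity 10 + 2 = 12.

12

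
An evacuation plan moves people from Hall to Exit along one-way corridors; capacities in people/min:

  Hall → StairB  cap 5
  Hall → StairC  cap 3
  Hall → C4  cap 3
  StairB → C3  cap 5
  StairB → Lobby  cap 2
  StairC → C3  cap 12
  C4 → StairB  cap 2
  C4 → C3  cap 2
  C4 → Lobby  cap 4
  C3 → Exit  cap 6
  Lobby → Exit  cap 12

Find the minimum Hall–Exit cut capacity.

11

Augment Hall→StairB→C3→Exit: bottleneck 5, flow now 5.
Augment Hall→StairC→C3→Exit: bottleneck 1, flow now 6.
Augment Hall→C4→Lobby→Exit: bottleneck 3, flow now 9.
Augment Hall→StairC→C3→StairB→Lobby→Exit: bottleneck 2, flow now 11. (uses reverse residual edge)
No augmenting path remains; maximum flow = 11.
By max-flow min-cut, the minimum cut capacity equals the max flow.
In the residual graph, reachable from Hall: {Hall}.
Min-cut edges: Hall→StairB (5), Hall→StairC (3), Hall→C4 (3); capacity 5 + 3 + 3 = 11.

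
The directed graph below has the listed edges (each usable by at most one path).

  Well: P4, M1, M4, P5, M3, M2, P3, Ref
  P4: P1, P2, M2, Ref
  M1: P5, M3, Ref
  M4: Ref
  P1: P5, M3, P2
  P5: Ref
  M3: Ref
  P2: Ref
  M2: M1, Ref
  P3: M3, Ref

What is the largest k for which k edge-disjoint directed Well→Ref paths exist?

Assign every edge capacity 1; by Menger, the answer equals the max flow.
Path Well→Ref (+1); total 1.
Path Well→P4→Ref (+1); total 2.
Path Well→M1→Ref (+1); total 3.
Path Well→M4→Ref (+1); total 4.
Path Well→P5→Ref (+1); total 5.
Path Well→M3→Ref (+1); total 6.
Path Well→M2→Ref (+1); total 7.
Path Well→P3→Ref (+1); total 8.
No residual Well→Ref path; max flow = 8.
Certifying cut of size 8: {Well→M1, Well→M2, Well→M3, Well→M4, Well→P3, Well→P4, Well→P5, Well→Ref}.

8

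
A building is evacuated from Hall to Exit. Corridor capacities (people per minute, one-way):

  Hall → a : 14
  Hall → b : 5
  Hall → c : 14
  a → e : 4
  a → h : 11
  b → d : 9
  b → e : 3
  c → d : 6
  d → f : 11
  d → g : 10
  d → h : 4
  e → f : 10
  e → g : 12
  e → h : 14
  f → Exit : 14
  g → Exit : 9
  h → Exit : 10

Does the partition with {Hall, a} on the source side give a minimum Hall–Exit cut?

No — its capacity is 34, but the minimum cut has capacity 25.

Given cut capacity: 5 + 14 + 4 + 11 = 34.
Augment Hall→a→h→Exit: bottleneck 10, flow now 10.
Augment Hall→a→e→f→Exit: bottleneck 4, flow now 14.
Augment Hall→b→d→f→Exit: bottleneck 5, flow now 19.
Augment Hall→c→d→f→Exit: bottleneck 5, flow now 24.
Augment Hall→c→d→g→Exit: bottleneck 1, flow now 25.
No augmenting path remains; maximum flow = 25.
In the residual graph, reachable from Hall: {Hall, c}.
Min-cut edges: Hall→a (14), Hall→b (5), c→d (6); capacity 14 + 5 + 6 = 25.
Cut capacity 34 exceeds the max flow 25, so it is not minimum.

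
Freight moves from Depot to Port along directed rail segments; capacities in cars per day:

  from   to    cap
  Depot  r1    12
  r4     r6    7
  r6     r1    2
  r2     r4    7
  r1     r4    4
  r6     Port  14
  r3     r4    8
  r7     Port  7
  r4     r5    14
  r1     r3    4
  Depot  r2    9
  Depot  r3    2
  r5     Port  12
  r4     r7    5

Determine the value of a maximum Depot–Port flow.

Augment Depot→r1→r4→r5→Port: bottleneck 4, flow now 4.
Augment Depot→r2→r4→r5→Port: bottleneck 7, flow now 11.
Augment Depot→r3→r4→r5→Port: bottleneck 1, flow now 12.
Augment Depot→r3→r4→r6→Port: bottleneck 1, flow now 13.
Augment Depot→r1→r3→r4→r6→Port: bottleneck 4, flow now 17.
No augmenting path remains; maximum flow = 17.
In the residual graph, reachable from Depot: {Depot, r1, r2}.
Min-cut edges: Depot→r3 (2), r1→r3 (4), r1→r4 (4), r2→r4 (7); capacity 2 + 4 + 4 + 7 = 17.
This cut is saturated, so no flow can exceed 17.

17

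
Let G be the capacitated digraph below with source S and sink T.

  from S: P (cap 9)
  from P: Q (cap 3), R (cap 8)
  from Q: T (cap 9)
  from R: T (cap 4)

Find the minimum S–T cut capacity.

Augment S→P→Q→T: bottleneck 3, flow now 3.
Augment S→P→R→T: bottleneck 4, flow now 7.
No augmenting path remains; maximum flow = 7.
By max-flow min-cut, the minimum cut capacity equals the max flow.
In the residual graph, reachable from S: {S, P, R}.
Min-cut edges: P→Q (3), R→T (4); capacity 3 + 4 = 7.

7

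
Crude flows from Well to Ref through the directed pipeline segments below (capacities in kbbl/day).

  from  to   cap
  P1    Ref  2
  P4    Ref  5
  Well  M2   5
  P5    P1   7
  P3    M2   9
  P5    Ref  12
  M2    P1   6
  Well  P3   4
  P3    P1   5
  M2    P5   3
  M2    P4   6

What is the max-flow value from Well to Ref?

Augment Well→M2→P5→Ref: bottleneck 3, flow now 3.
Augment Well→M2→P1→Ref: bottleneck 2, flow now 5.
Augment Well→P3→M2→P4→Ref: bottleneck 4, flow now 9.
No augmenting path remains; maximum flow = 9.
In the residual graph, reachable from Well: {Well}.
Min-cut edges: Well→M2 (5), Well→P3 (4); capacity 5 + 4 = 9.
This cut is saturated, so no flow can exceed 9.

9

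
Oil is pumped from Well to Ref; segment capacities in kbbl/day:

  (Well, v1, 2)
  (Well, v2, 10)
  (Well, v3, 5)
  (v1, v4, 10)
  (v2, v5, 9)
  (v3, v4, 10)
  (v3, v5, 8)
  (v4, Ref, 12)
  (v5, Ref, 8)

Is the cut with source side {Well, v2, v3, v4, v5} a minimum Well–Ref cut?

Given cut capacity: 2 + 12 + 8 = 22.
Augment Well→v1→v4→Ref: bottleneck 2, flow now 2.
Augment Well→v2→v5→Ref: bottleneck 8, flow now 10.
Augment Well→v3→v4→Ref: bottleneck 5, flow now 15.
No augmenting path remains; maximum flow = 15.
In the residual graph, reachable from Well: {Well, v2, v5}.
Min-cut edges: Well→v1 (2), Well→v3 (5), v5→Ref (8); capacity 2 + 5 + 8 = 15.
Cut capacity 22 exceeds the max flow 15, so it is not minimum.

No — its capacity is 22, but the minimum cut has capacity 15.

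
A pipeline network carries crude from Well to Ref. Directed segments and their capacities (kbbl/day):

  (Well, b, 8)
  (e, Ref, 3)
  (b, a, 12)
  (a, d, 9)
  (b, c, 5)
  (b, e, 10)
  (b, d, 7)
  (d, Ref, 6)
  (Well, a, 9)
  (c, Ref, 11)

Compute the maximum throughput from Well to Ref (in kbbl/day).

14

Augment Well→a→d→Ref: bottleneck 6, flow now 6.
Augment Well→b→c→Ref: bottleneck 5, flow now 11.
Augment Well→b→e→Ref: bottleneck 3, flow now 14.
No augmenting path remains; maximum flow = 14.
In the residual graph, reachable from Well: {Well, a, d}.
Min-cut edges: Well→b (8), d→Ref (6); capacity 8 + 6 = 14.
This cut is saturated, so no flow can exceed 14.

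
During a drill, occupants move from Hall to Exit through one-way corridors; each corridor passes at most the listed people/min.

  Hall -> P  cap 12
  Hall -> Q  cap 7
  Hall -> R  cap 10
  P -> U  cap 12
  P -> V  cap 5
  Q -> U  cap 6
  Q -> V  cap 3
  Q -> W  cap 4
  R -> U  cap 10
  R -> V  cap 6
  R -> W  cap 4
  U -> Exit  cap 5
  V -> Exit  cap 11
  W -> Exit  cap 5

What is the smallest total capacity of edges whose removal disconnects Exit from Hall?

Augment Hall→P→U→Exit: bottleneck 5, flow now 5.
Augment Hall→P→V→Exit: bottleneck 5, flow now 10.
Augment Hall→Q→V→Exit: bottleneck 3, flow now 13.
Augment Hall→Q→W→Exit: bottleneck 4, flow now 17.
Augment Hall→R→V→Exit: bottleneck 3, flow now 20.
Augment Hall→R→W→Exit: bottleneck 1, flow now 21.
No augmenting path remains; maximum flow = 21.
By max-flow min-cut, the minimum cut capacity equals the max flow.
In the residual graph, reachable from Hall: {Hall, P, Q, R, U, V, W}.
Min-cut edges: U→Exit (5), V→Exit (11), W→Exit (5); capacity 5 + 11 + 5 = 21.

21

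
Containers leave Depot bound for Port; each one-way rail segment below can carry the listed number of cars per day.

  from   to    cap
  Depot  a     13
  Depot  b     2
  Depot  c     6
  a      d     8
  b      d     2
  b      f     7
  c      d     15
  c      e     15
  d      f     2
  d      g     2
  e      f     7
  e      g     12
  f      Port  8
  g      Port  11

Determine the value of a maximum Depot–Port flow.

Augment Depot→b→f→Port: bottleneck 2, flow now 2.
Augment Depot→a→d→f→Port: bottleneck 2, flow now 4.
Augment Depot→a→d→g→Port: bottleneck 2, flow now 6.
Augment Depot→c→e→f→Port: bottleneck 4, flow now 10.
Augment Depot→c→e→g→Port: bottleneck 2, flow now 12.
No augmenting path remains; maximum flow = 12.
In the residual graph, reachable from Depot: {Depot, a, d}.
Min-cut edges: Depot→b (2), Depot→c (6), d→f (2), d→g (2); capacity 2 + 6 + 2 + 2 = 12.
This cut is saturated, so no flow can exceed 12.

12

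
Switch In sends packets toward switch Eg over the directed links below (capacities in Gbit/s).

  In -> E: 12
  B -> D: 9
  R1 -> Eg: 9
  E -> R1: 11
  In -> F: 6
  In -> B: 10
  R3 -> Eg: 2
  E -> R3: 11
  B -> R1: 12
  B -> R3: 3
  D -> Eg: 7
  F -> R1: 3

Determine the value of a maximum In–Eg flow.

Augment In→B→D→Eg: bottleneck 7, flow now 7.
Augment In→B→R3→Eg: bottleneck 2, flow now 9.
Augment In→B→R1→Eg: bottleneck 1, flow now 10.
Augment In→F→R1→Eg: bottleneck 3, flow now 13.
Augment In→E→R1→Eg: bottleneck 5, flow now 18.
No augmenting path remains; maximum flow = 18.
In the residual graph, reachable from In: {In, B, F, E, D, R3, R1}.
Min-cut edges: D→Eg (7), R3→Eg (2), R1→Eg (9); capacity 7 + 2 + 9 = 18.
This cut is saturated, so no flow can exceed 18.

18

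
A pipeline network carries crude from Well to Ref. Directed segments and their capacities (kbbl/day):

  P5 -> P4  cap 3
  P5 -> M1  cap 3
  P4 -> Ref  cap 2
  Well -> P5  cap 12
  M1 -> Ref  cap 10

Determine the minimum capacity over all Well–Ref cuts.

Augment Well→P5→M1→Ref: bottleneck 3, flow now 3.
Augment Well→P5→P4→Ref: bottleneck 2, flow now 5.
No augmenting path remains; maximum flow = 5.
By max-flow min-cut, the minimum cut capacity equals the max flow.
In the residual graph, reachable from Well: {Well, P5, P4}.
Min-cut edges: P5→M1 (3), P4→Ref (2); capacity 3 + 2 = 5.

5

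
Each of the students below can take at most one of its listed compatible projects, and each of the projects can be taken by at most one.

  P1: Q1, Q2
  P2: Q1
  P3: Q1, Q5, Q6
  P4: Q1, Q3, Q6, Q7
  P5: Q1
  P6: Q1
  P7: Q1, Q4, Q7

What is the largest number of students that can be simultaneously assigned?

Unit-capacity flow: source→left, listed edges, right→sink; max matching = max flow.
Augmenting path P1→Q1 (+1); matched 1.
Augmenting path P3→Q5 (+1); matched 2.
Augmenting path P4→Q3 (+1); matched 3.
Augmenting path P7→Q4 (+1); matched 4.
Augmenting path P2→Q1→P1→Q2 (+1); matched 5.
No augmenting path remains; maximum matching = 5.
König certificate: {P1, P3, P4, P7, Q1} is a vertex cover of size 5 (every listed pair touches it), so no matching can be larger.

5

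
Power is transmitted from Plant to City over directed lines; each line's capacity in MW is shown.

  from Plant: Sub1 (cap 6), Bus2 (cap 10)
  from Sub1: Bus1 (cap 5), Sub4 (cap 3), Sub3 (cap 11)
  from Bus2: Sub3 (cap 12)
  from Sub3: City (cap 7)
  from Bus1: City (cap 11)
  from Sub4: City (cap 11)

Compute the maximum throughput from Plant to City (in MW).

Augment Plant→Sub1→Sub3→City: bottleneck 6, flow now 6.
Augment Plant→Bus2→Sub3→City: bottleneck 1, flow now 7.
Augment Plant→Bus2→Sub3→Sub1→Bus1→City: bottleneck 5, flow now 12. (uses reverse residual edge)
Augment Plant→Bus2→Sub3→Sub1→Sub4→City: bottleneck 1, flow now 13. (uses reverse residual edge)
No augmenting path remains; maximum flow = 13.
In the residual graph, reachable from Plant: {Plant, Bus2, Sub3}.
Min-cut edges: Plant→Sub1 (6), Sub3→City (7); capacity 6 + 7 = 13.
This cut is saturated, so no flow can exceed 13.

13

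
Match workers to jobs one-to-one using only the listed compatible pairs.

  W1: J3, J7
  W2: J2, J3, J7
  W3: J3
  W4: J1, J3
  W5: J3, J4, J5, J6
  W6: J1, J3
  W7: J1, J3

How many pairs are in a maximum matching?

Unit-capacity flow: source→left, listed edges, right→sink; max matching = max flow.
Augmenting path W1→J3 (+1); matched 1.
Augmenting path W2→J2 (+1); matched 2.
Augmenting path W4→J1 (+1); matched 3.
Augmenting path W5→J4 (+1); matched 4.
Augmenting path W3→J3→W1→J7 (+1); matched 5.
No augmenting path remains; maximum matching = 5.
König certificate: {W1, W2, W5, J1, J3} is a vertex cover of size 5 (every listed pair touches it), so no matching can be larger.

5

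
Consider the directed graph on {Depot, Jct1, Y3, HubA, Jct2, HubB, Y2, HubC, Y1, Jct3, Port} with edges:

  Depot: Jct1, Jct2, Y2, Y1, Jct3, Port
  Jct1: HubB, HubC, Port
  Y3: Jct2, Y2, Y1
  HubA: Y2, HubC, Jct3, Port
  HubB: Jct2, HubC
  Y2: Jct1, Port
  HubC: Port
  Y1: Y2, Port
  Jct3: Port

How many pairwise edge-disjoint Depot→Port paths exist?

Assign every edge capacity 1; by Menger, the answer equals the max flow.
Path Depot→Port (+1); total 1.
Path Depot→Jct1→Port (+1); total 2.
Path Depot→Y2→Port (+1); total 3.
Path Depot→Y1→Port (+1); total 4.
Path Depot→Jct3→Port (+1); total 5.
No residual Depot→Port path; max flow = 5.
Certifying cut of size 5: {Depot→Jct1, Depot→Jct3, Depot→Port, Depot→Y1, Depot→Y2}.

5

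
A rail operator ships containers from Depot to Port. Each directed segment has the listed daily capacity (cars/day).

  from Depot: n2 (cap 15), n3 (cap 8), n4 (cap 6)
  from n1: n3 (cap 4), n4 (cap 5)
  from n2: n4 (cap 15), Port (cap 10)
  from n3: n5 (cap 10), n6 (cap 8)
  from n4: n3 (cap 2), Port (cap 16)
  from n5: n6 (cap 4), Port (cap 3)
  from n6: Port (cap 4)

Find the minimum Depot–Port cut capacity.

Augment Depot→n2→Port: bottleneck 10, flow now 10.
Augment Depot→n4→Port: bottleneck 6, flow now 16.
Augment Depot→n2→n4→Port: bottleneck 5, flow now 21.
Augment Depot→n3→n5→Port: bottleneck 3, flow now 24.
Augment Depot→n3→n6→Port: bottleneck 4, flow now 28.
No augmenting path remains; maximum flow = 28.
By max-flow min-cut, the minimum cut capacity equals the max flow.
In the residual graph, reachable from Depot: {Depot, n3, n5, n6}.
Min-cut edges: Depot→n2 (15), Depot→n4 (6), n5→Port (3), n6→Port (4); capacity 15 + 6 + 3 + 4 = 28.

28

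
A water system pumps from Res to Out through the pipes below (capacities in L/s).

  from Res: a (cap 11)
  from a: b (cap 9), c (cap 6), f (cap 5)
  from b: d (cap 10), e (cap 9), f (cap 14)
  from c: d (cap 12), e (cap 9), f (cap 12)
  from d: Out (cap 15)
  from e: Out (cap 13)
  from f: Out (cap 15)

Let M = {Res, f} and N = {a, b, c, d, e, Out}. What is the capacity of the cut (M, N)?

26

Edges leaving {Res, f}: Res→a (11), f→Out (15).
Cut capacity = 11 + 15 = 26.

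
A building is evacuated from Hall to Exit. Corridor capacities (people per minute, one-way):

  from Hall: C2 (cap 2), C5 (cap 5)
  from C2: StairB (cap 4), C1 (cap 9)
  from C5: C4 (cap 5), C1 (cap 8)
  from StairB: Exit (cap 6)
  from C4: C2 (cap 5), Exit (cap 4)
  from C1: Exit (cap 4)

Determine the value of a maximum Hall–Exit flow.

7

Augment Hall→C2→StairB→Exit: bottleneck 2, flow now 2.
Augment Hall→C5→C4→Exit: bottleneck 4, flow now 6.
Augment Hall→C5→C1→Exit: bottleneck 1, flow now 7.
No augmenting path remains; maximum flow = 7.
In the residual graph, reachable from Hall: {Hall}.
Min-cut edges: Hall→C2 (2), Hall→C5 (5); capacity 2 + 5 = 7.
This cut is saturated, so no flow can exceed 7.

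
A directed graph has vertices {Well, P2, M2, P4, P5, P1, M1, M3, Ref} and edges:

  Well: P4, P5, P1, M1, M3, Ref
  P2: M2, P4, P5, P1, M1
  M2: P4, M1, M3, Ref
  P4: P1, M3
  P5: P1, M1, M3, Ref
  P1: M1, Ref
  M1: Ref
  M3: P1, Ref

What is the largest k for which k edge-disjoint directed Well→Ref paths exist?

5

Assign every edge capacity 1; by Menger, the answer equals the max flow.
Path Well→Ref (+1); total 1.
Path Well→P5→Ref (+1); total 2.
Path Well→P1→Ref (+1); total 3.
Path Well→M1→Ref (+1); total 4.
Path Well→M3→Ref (+1); total 5.
No residual Well→Ref path; max flow = 5.
Certifying cut of size 5: {M1→Ref, M3→Ref, P1→Ref, Well→P5, Well→Ref}.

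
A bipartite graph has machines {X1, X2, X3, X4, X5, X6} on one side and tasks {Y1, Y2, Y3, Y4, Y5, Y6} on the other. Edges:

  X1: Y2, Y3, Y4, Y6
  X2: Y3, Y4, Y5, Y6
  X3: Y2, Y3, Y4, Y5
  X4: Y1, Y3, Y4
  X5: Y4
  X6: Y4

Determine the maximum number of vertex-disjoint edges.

Unit-capacity flow: source→left, listed edges, right→sink; max matching = max flow.
Augmenting path X1→Y2 (+1); matched 1.
Augmenting path X2→Y3 (+1); matched 2.
Augmenting path X3→Y4 (+1); matched 3.
Augmenting path X4→Y1 (+1); matched 4.
Augmenting path X5→Y4→X3→Y5 (+1); matched 5.
No augmenting path remains; maximum matching = 5.
König certificate: {X1, X2, X3, X4, Y4} is a vertex cover of size 5 (every listed pair touches it), so no matching can be larger.

5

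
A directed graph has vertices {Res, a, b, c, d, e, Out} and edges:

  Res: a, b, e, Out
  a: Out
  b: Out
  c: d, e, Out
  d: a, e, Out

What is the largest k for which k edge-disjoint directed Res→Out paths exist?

Assign every edge capacity 1; by Menger, the answer equals the max flow.
Path Res→Out (+1); total 1.
Path Res→a→Out (+1); total 2.
Path Res→b→Out (+1); total 3.
No residual Res→Out path; max flow = 3.
Certifying cut of size 3: {Res→Out, Res→a, Res→b}.

3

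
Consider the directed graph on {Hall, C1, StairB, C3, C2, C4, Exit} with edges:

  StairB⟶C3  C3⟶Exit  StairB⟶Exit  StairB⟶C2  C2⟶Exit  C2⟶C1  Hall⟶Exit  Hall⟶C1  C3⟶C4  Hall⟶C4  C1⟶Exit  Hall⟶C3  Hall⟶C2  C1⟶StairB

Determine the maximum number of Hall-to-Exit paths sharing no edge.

Assign every edge capacity 1; by Menger, the answer equals the max flow.
Path Hall→Exit (+1); total 1.
Path Hall→C1→Exit (+1); total 2.
Path Hall→C3→Exit (+1); total 3.
Path Hall→C2→Exit (+1); total 4.
No residual Hall→Exit path; max flow = 4.
Certifying cut of size 4: {Hall→C1, Hall→C2, Hall→C3, Hall→Exit}.

4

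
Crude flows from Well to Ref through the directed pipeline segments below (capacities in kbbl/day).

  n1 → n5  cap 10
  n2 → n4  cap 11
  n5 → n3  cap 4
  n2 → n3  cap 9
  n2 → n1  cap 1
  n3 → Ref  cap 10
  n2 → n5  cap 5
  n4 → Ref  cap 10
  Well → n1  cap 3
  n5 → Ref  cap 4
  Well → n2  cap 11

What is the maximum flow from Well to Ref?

Augment Well→n1→n5→Ref: bottleneck 3, flow now 3.
Augment Well→n2→n3→Ref: bottleneck 9, flow now 12.
Augment Well→n2→n4→Ref: bottleneck 2, flow now 14.
No augmenting path remains; maximum flow = 14.
In the residual graph, reachable from Well: {Well}.
Min-cut edges: Well→n1 (3), Well→n2 (11); capacity 3 + 11 = 14.
This cut is saturated, so no flow can exceed 14.

14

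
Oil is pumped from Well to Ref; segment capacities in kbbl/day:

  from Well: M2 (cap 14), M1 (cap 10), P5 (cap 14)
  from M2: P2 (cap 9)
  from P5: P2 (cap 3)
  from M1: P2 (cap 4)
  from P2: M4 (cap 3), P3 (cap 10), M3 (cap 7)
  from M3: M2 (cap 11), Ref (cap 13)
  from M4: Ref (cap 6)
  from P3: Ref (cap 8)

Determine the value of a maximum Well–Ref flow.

16

Augment Well→M2→P2→M3→Ref: bottleneck 7, flow now 7.
Augment Well→M2→P2→M4→Ref: bottleneck 2, flow now 9.
Augment Well→P5→P2→M4→Ref: bottleneck 1, flow now 10.
Augment Well→P5→P2→P3→Ref: bottleneck 2, flow now 12.
Augment Well→M1→P2→P3→Ref: bottleneck 4, flow now 16.
No augmenting path remains; maximum flow = 16.
In the residual graph, reachable from Well: {Well, M2, P5, M1}.
Min-cut edges: M2→P2 (9), P5→P2 (3), M1→P2 (4); capacity 9 + 3 + 4 = 16.
This cut is saturated, so no flow can exceed 16.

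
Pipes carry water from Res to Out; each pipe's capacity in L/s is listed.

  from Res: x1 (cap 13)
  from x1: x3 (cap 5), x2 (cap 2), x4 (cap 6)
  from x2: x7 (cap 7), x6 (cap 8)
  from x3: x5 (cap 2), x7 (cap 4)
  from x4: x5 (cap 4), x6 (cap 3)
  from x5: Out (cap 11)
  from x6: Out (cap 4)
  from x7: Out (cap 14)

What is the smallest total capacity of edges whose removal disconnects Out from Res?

13

Augment Res→x1→x2→x6→Out: bottleneck 2, flow now 2.
Augment Res→x1→x3→x5→Out: bottleneck 2, flow now 4.
Augment Res→x1→x3→x7→Out: bottleneck 3, flow now 7.
Augment Res→x1→x4→x5→Out: bottleneck 4, flow now 11.
Augment Res→x1→x4→x6→Out: bottleneck 2, flow now 13.
No augmenting path remains; maximum flow = 13.
By max-flow min-cut, the minimum cut capacity equals the max flow.
In the residual graph, reachable from Res: {Res}.
Min-cut edges: Res→x1 (13); capacity 13 = 13.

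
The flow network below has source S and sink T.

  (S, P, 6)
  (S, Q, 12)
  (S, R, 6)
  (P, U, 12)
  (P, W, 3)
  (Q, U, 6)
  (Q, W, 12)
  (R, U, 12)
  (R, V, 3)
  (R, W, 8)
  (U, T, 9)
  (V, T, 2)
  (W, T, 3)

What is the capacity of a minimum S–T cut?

Augment S→P→U→T: bottleneck 6, flow now 6.
Augment S→Q→U→T: bottleneck 3, flow now 9.
Augment S→Q→W→T: bottleneck 3, flow now 12.
Augment S→R→V→T: bottleneck 2, flow now 14.
No augmenting path remains; maximum flow = 14.
By max-flow min-cut, the minimum cut capacity equals the max flow.
In the residual graph, reachable from S: {S, P, Q, R, U, V, W}.
Min-cut edges: U→T (9), V→T (2), W→T (3); capacity 9 + 2 + 3 = 14.

14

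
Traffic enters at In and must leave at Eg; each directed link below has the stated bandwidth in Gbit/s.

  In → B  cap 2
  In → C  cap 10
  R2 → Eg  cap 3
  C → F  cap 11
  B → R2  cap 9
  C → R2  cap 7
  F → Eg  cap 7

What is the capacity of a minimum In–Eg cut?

10

Augment In→B→R2→Eg: bottleneck 2, flow now 2.
Augment In→C→R2→Eg: bottleneck 1, flow now 3.
Augment In→C→F→Eg: bottleneck 7, flow now 10.
No augmenting path remains; maximum flow = 10.
By max-flow min-cut, the minimum cut capacity equals the max flow.
In the residual graph, reachable from In: {In, B, C, R2, F}.
Min-cut edges: R2→Eg (3), F→Eg (7); capacity 3 + 7 = 10.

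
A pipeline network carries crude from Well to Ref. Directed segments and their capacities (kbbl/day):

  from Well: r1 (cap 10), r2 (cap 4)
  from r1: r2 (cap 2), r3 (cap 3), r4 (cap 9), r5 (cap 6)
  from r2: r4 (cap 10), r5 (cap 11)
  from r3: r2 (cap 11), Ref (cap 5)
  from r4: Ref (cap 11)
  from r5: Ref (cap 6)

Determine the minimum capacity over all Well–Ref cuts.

Augment Well→r1→r3→Ref: bottleneck 3, flow now 3.
Augment Well→r1→r4→Ref: bottleneck 7, flow now 10.
Augment Well→r2→r4→Ref: bottleneck 4, flow now 14.
No augmenting path remains; maximum flow = 14.
By max-flow min-cut, the minimum cut capacity equals the max flow.
In the residual graph, reachable from Well: {Well}.
Min-cut edges: Well→r1 (10), Well→r2 (4); capacity 10 + 4 = 14.

14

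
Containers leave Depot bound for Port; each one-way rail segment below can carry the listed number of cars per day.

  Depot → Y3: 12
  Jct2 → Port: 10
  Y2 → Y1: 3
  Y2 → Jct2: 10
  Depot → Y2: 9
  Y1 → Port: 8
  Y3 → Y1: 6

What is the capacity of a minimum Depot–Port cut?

15

Augment Depot→Y2→Y1→Port: bottleneck 3, flow now 3.
Augment Depot→Y2→Jct2→Port: bottleneck 6, flow now 9.
Augment Depot→Y3→Y1→Port: bottleneck 5, flow now 14.
Augment Depot→Y3→Y1→Y2→Jct2→Port: bottleneck 1, flow now 15. (uses reverse residual edge)
No augmenting path remains; maximum flow = 15.
By max-flow min-cut, the minimum cut capacity equals the max flow.
In the residual graph, reachable from Depot: {Depot, Y3}.
Min-cut edges: Depot→Y2 (9), Y3→Y1 (6); capacity 9 + 6 = 15.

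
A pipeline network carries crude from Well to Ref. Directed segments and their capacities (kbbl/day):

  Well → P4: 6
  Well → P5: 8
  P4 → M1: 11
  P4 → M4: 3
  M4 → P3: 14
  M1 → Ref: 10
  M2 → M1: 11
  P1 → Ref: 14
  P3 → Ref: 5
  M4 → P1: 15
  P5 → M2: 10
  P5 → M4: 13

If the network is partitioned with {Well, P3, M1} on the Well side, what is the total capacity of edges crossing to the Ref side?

Edges leaving {Well, P3, M1}: Well→P4 (6), Well→P5 (8), P3→Ref (5), M1→Ref (10).
Cut capacity = 6 + 8 + 5 + 10 = 29.

29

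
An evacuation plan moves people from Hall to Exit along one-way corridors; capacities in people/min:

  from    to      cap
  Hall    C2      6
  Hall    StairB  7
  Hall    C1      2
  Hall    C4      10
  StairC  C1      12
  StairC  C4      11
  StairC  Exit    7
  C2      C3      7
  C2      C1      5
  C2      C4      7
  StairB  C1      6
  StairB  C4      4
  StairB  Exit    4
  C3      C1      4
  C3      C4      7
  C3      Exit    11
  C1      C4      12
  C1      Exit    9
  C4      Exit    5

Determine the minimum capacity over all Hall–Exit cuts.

Augment Hall→StairB→Exit: bottleneck 4, flow now 4.
Augment Hall→C1→Exit: bottleneck 2, flow now 6.
Augment Hall→C4→Exit: bottleneck 5, flow now 11.
Augment Hall→C2→C3→Exit: bottleneck 6, flow now 17.
Augment Hall→StairB→C1→Exit: bottleneck 3, flow now 20.
No augmenting path remains; maximum flow = 20.
By max-flow min-cut, the minimum cut capacity equals the max flow.
In the residual graph, reachable from Hall: {Hall, C4}.
Min-cut edges: Hall→C2 (6), Hall→StairB (7), Hall→C1 (2), C4→Exit (5); capacity 6 + 7 + 2 + 5 = 20.

20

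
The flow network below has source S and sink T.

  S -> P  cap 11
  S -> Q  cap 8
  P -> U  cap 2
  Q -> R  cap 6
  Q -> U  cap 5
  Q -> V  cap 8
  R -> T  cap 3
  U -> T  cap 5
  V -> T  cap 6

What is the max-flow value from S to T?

Augment S→P→U→T: bottleneck 2, flow now 2.
Augment S→Q→R→T: bottleneck 3, flow now 5.
Augment S→Q→U→T: bottleneck 3, flow now 8.
Augment S→Q→V→T: bottleneck 2, flow now 10.
No augmenting path remains; maximum flow = 10.
In the residual graph, reachable from S: {S, P}.
Min-cut edges: S→Q (8), P→U (2); capacity 8 + 2 = 10.
This cut is saturated, so no flow can exceed 10.

10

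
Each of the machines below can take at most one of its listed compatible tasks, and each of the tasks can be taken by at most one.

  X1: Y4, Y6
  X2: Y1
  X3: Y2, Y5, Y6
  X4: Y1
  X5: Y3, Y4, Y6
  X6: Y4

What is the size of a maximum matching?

5

Unit-capacity flow: source→left, listed edges, right→sink; max matching = max flow.
Augmenting path X1→Y4 (+1); matched 1.
Augmenting path X2→Y1 (+1); matched 2.
Augmenting path X3→Y2 (+1); matched 3.
Augmenting path X5→Y3 (+1); matched 4.
Augmenting path X6→Y4→X1→Y6 (+1); matched 5.
No augmenting path remains; maximum matching = 5.
König certificate: {X1, X3, X5, X6, Y1} is a vertex cover of size 5 (every listed pair touches it), so no matching can be larger.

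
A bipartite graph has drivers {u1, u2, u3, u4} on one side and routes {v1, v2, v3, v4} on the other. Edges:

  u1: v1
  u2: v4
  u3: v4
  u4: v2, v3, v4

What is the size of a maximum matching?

Unit-capacity flow: source→left, listed edges, right→sink; max matching = max flow.
Augmenting path u1→v1 (+1); matched 1.
Augmenting path u2→v4 (+1); matched 2.
Augmenting path u4→v2 (+1); matched 3.
No augmenting path remains; maximum matching = 3.
König certificate: {u1, u4, v4} is a vertex cover of size 3 (every listed pair touches it), so no matching can be larger.

3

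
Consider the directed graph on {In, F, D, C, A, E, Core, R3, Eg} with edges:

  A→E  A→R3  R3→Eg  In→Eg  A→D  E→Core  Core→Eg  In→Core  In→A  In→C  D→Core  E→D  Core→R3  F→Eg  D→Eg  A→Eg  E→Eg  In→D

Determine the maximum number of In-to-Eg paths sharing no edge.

4

Assign every edge capacity 1; by Menger, the answer equals the max flow.
Path In→Eg (+1); total 1.
Path In→D→Eg (+1); total 2.
Path In→A→Eg (+1); total 3.
Path In→Core→Eg (+1); total 4.
No residual In→Eg path; max flow = 4.
Certifying cut of size 4: {In→A, In→Core, In→D, In→Eg}.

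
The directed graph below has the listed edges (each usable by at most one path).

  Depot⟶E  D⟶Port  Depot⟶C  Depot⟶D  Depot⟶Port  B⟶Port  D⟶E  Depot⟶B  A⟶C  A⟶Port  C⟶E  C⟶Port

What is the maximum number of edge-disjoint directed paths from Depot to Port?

Assign every edge capacity 1; by Menger, the answer equals the max flow.
Path Depot→Port (+1); total 1.
Path Depot→B→Port (+1); total 2.
Path Depot→C→Port (+1); total 3.
Path Depot→D→Port (+1); total 4.
No residual Depot→Port path; max flow = 4.
Certifying cut of size 4: {Depot→B, Depot→C, Depot→D, Depot→Port}.

4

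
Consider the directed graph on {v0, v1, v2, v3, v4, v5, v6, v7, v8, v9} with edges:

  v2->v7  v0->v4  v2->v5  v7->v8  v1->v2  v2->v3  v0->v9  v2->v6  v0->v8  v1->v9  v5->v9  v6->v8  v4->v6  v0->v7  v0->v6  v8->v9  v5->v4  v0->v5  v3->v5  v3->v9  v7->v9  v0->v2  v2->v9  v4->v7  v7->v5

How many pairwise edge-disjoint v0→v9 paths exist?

5

Assign every edge capacity 1; by Menger, the answer equals the max flow.
Path v0→v9 (+1); total 1.
Path v0→v2→v9 (+1); total 2.
Path v0→v5→v9 (+1); total 3.
Path v0→v7→v9 (+1); total 4.
Path v0→v8→v9 (+1); total 5.
No residual v0→v9 path; max flow = 5.
Certifying cut of size 5: {v0→v2, v0→v9, v5→v9, v7→v9, v8→v9}.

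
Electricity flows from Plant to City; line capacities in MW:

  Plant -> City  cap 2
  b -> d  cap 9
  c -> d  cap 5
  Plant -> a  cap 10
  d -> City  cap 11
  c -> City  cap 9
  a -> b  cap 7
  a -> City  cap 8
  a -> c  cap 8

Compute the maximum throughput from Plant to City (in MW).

Augment Plant→City: bottleneck 2, flow now 2.
Augment Plant→a→City: bottleneck 8, flow now 10.
Augment Plant→a→c→City: bottleneck 2, flow now 12.
No augmenting path remains; maximum flow = 12.
In the residual graph, reachable from Plant: {Plant}.
Min-cut edges: Plant→a (10), Plant→City (2); capacity 10 + 2 = 12.
This cut is saturated, so no flow can exceed 12.

12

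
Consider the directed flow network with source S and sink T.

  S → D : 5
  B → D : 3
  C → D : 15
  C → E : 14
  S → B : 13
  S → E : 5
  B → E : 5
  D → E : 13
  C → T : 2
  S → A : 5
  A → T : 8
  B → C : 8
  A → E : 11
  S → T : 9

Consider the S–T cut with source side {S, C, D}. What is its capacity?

Edges leaving {S, C, D}: S→A (5), S→B (13), S→E (5), S→T (9), C→E (14), C→T (2), D→E (13).
Cut capacity = 5 + 13 + 5 + 9 + 14 + 2 + 13 = 61.

61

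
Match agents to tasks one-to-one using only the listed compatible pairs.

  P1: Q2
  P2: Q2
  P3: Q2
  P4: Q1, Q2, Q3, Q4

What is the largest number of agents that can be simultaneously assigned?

Unit-capacity flow: source→left, listed edges, right→sink; max matching = max flow.
Augmenting path P1→Q2 (+1); matched 1.
Augmenting path P4→Q1 (+1); matched 2.
No augmenting path remains; maximum matching = 2.
König certificate: {P4, Q2} is a vertex cover of size 2 (every listed pair touches it), so no matching can be larger.

2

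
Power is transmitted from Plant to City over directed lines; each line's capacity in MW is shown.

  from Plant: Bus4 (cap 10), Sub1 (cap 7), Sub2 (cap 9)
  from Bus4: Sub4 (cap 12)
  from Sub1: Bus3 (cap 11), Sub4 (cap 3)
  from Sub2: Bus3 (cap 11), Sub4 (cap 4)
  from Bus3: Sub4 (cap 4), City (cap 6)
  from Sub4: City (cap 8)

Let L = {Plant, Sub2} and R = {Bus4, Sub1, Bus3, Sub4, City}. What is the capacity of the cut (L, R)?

32

Edges leaving {Plant, Sub2}: Plant→Bus4 (10), Plant→Sub1 (7), Sub2→Bus3 (11), Sub2→Sub4 (4).
Cut capacity = 10 + 7 + 11 + 4 = 32.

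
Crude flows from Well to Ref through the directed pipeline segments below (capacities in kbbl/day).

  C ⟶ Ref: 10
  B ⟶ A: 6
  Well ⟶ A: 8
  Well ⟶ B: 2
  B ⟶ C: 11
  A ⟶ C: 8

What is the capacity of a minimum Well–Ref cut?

Augment Well→A→C→Ref: bottleneck 8, flow now 8.
Augment Well→B→C→Ref: bottleneck 2, flow now 10.
No augmenting path remains; maximum flow = 10.
By max-flow min-cut, the minimum cut capacity equals the max flow.
In the residual graph, reachable from Well: {Well}.
Min-cut edges: Well→A (8), Well→B (2); capacity 8 + 2 = 10.

10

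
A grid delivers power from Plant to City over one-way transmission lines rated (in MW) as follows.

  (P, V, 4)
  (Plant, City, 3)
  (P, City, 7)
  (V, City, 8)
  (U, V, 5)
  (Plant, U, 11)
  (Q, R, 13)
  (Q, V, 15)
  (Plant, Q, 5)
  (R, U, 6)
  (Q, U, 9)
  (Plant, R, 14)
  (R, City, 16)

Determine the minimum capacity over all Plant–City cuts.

27

Augment Plant→City: bottleneck 3, flow now 3.
Augment Plant→R→City: bottleneck 14, flow now 17.
Augment Plant→Q→R→City: bottleneck 2, flow now 19.
Augment Plant→Q→V→City: bottleneck 3, flow now 22.
Augment Plant→U→V→City: bottleneck 5, flow now 27.
No augmenting path remains; maximum flow = 27.
By max-flow min-cut, the minimum cut capacity equals the max flow.
In the residual graph, reachable from Plant: {Plant, U}.
Min-cut edges: Plant→Q (5), Plant→R (14), Plant→City (3), U→V (5); capacity 5 + 14 + 3 + 5 = 27.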